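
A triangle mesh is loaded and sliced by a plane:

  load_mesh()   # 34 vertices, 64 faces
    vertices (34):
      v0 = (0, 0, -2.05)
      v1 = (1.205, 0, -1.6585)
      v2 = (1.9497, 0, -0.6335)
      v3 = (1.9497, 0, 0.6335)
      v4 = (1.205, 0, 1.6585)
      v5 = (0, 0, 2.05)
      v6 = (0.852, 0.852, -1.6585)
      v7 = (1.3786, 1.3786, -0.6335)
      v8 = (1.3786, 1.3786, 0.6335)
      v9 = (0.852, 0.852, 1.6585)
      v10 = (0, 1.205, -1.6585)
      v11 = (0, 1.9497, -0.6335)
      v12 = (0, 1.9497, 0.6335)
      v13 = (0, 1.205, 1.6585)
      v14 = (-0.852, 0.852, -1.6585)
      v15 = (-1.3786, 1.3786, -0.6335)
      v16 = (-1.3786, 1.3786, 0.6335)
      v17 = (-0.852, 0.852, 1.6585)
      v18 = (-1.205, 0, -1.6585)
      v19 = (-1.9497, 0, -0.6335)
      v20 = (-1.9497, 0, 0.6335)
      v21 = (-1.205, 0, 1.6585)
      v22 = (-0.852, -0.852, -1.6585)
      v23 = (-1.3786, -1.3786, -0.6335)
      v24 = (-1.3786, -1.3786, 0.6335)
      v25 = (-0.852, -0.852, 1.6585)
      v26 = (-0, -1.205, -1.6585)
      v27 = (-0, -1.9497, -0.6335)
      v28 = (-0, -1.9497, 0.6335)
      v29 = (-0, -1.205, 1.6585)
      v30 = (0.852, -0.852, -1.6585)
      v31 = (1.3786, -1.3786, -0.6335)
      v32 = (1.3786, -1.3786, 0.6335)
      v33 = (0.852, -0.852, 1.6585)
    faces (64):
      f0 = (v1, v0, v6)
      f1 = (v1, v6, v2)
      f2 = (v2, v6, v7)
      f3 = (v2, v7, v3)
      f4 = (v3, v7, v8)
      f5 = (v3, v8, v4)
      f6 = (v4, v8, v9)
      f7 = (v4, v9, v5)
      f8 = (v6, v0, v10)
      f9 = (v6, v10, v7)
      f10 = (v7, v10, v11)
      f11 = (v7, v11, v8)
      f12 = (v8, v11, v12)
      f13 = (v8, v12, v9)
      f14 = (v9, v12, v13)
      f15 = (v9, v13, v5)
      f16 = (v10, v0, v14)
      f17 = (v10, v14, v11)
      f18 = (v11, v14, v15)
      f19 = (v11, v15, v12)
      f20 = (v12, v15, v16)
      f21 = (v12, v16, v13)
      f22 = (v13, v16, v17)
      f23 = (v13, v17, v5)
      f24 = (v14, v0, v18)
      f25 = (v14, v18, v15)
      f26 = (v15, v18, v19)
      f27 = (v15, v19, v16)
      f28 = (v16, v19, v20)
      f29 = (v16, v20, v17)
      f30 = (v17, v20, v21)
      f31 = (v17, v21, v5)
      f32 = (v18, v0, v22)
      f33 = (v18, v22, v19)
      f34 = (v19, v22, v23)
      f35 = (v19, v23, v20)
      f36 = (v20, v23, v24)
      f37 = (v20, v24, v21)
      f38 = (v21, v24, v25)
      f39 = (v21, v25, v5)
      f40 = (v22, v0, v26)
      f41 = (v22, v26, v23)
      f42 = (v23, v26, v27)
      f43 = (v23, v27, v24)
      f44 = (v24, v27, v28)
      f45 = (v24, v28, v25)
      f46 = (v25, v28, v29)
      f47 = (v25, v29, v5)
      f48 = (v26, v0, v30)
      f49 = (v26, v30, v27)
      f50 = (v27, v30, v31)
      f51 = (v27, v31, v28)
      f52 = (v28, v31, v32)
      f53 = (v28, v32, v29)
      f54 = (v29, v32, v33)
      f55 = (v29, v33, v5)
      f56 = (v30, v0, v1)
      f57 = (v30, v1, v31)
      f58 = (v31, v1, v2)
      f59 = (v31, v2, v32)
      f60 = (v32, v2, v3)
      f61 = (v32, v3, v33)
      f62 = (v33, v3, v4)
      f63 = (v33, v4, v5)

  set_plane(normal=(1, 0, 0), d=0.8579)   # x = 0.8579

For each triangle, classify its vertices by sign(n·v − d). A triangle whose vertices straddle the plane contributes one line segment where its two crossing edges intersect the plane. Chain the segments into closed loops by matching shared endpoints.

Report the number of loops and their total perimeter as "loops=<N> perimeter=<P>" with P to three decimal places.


loops=1 perimeter=11.019

Straddling triangles (20 of 64):
  (v1,v0,v6) [+--] → (0.8579, 0, -1.77127)–(0.8579, 0.83776, -1.6585)  len=0.8453
  (v1,v6,v2) [+-+] → (0.8579, 0.83776, -1.6585)–(0.8579, 0.847421, -1.65299)  len=0.0111
  (v2,v6,v7) [+-+] → (0.8579, 0.847421, -1.65299)–(0.8579, 0.8579, -1.64702)  len=0.0121
  (v4,v8,v9) [++-] → (0.8579, 0.8579, 1.64702)–(0.8579, 0.83776, 1.6585)  len=0.0232
  (v4,v9,v5) [+--] → (0.8579, 0.83776, 1.6585)–(0.8579, 0, 1.77127)  len=0.8453
  (v6,v10,v7) [--+] → (0.8579, 1.31303, -1.02064)–(0.8579, 0.8579, -1.64702)  len=0.7743
  (v7,v10,v11) [+--] → (0.8579, 1.31303, -1.02064)–(0.8579, 1.59431, -0.6335)  len=0.4785
  (v7,v11,v8) [+-+] → (0.8579, 1.59431, -0.6335)–(0.8579, 1.59431, 0.154952)  len=0.7885
  (v8,v11,v12) [+--] → (0.8579, 1.59431, 0.154952)–(0.8579, 1.59431, 0.6335)  len=0.4785
  (v8,v12,v9) [+--] → (0.8579, 1.59431, 0.6335)–(0.8579, 0.8579, 1.64702)  len=1.2528
  (v27,v30,v31) [--+] → (0.8579, -0.8579, -1.64702)–(0.8579, -1.59431, -0.6335)  len=1.2528
  (v27,v31,v28) [-+-] → (0.8579, -1.59431, -0.6335)–(0.8579, -1.59431, -0.154952)  len=0.4785
  (v28,v31,v32) [-++] → (0.8579, -1.59431, -0.154952)–(0.8579, -1.59431, 0.6335)  len=0.7885
  (v28,v32,v29) [-+-] → (0.8579, -1.59431, 0.6335)–(0.8579, -1.31303, 1.02064)  len=0.4785
  (v29,v32,v33) [-+-] → (0.8579, -1.31303, 1.02064)–(0.8579, -0.8579, 1.64702)  len=0.7743
  (v30,v0,v1) [--+] → (0.8579, 0, -1.77127)–(0.8579, -0.83776, -1.6585)  len=0.8453
  (v30,v1,v31) [-++] → (0.8579, -0.83776, -1.6585)–(0.8579, -0.8579, -1.64702)  len=0.0232
  (v32,v3,v33) [++-] → (0.8579, -0.847421, 1.65299)–(0.8579, -0.8579, 1.64702)  len=0.0121
  (v33,v3,v4) [-++] → (0.8579, -0.847421, 1.65299)–(0.8579, -0.83776, 1.6585)  len=0.0111
  (v33,v4,v5) [-+-] → (0.8579, -0.83776, 1.6585)–(0.8579, 0, 1.77127)  len=0.8453

Chained into 1 loop(s):
  loop 1: 20 segments, perimeter = 11.0192
Total perimeter = 11.019


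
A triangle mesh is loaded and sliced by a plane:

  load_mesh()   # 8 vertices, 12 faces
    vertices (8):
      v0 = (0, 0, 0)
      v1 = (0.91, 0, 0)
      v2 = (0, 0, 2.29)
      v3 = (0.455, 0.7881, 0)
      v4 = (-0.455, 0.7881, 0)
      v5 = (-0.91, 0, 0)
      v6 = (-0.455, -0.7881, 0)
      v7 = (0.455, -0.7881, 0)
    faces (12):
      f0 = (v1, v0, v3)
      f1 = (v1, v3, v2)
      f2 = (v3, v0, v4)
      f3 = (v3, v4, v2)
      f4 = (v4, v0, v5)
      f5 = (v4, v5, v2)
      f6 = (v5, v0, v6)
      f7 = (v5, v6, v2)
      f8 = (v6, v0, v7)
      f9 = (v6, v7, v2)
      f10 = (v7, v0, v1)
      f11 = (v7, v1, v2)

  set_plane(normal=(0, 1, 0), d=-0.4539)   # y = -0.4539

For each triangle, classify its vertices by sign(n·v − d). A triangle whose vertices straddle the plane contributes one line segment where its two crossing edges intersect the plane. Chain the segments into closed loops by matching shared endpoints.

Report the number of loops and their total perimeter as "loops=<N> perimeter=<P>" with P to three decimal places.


Straddling triangles (6 of 12):
  (v5,v0,v6) [++-] → (-0.262054, -0.4539, 0)–(-0.647946, -0.4539, 0)  len=0.3859
  (v5,v6,v2) [+-+] → (-0.647946, -0.4539, 0)–(-0.262054, -0.4539, 0.971093)  len=1.0450
  (v6,v0,v7) [-+-] → (-0.262054, -0.4539, 0)–(0.262054, -0.4539, 0)  len=0.5241
  (v6,v7,v2) [--+] → (0.262054, -0.4539, 0.971093)–(-0.262054, -0.4539, 0.971093)  len=0.5241
  (v7,v0,v1) [-++] → (0.262054, -0.4539, 0)–(0.647946, -0.4539, 0)  len=0.3859
  (v7,v1,v2) [-++] → (0.647946, -0.4539, 0)–(0.262054, -0.4539, 0.971093)  len=1.0450

Chained into 1 loop(s):
  loop 1: 6 segments, perimeter = 3.9099
Total perimeter = 3.910

loops=1 perimeter=3.910


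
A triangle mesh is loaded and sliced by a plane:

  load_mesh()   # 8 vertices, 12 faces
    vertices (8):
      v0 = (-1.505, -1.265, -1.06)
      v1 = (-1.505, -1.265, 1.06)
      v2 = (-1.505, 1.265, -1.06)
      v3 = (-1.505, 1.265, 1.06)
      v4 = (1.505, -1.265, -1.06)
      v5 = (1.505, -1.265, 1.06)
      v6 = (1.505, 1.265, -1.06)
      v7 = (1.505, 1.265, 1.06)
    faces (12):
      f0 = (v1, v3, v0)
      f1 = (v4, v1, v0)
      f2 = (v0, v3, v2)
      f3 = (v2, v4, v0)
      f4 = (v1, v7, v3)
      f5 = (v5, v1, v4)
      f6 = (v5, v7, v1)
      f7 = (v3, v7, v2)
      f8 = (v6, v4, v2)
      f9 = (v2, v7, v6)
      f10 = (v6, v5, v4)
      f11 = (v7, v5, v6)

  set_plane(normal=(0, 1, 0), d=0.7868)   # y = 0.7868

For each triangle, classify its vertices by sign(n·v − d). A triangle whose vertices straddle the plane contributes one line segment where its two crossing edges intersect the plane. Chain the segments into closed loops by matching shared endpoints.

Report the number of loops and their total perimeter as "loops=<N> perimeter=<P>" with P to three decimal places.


loops=1 perimeter=10.260

Straddling triangles (8 of 12):
  (v1,v3,v0) [-+-] → (-1.505, 0.7868, 1.06)–(-1.505, 0.7868, 0.659295)  len=0.4007
  (v0,v3,v2) [-++] → (-1.505, 0.7868, 0.659295)–(-1.505, 0.7868, -1.06)  len=1.7193
  (v2,v4,v0) [+--] → (-0.936074, 0.7868, -1.06)–(-1.505, 0.7868, -1.06)  len=0.5689
  (v1,v7,v3) [-++] → (0.936074, 0.7868, 1.06)–(-1.505, 0.7868, 1.06)  len=2.4411
  (v5,v7,v1) [-+-] → (1.505, 0.7868, 1.06)–(0.936074, 0.7868, 1.06)  len=0.5689
  (v6,v4,v2) [+-+] → (1.505, 0.7868, -1.06)–(-0.936074, 0.7868, -1.06)  len=2.4411
  (v6,v5,v4) [+--] → (1.505, 0.7868, -0.659295)–(1.505, 0.7868, -1.06)  len=0.4007
  (v7,v5,v6) [+-+] → (1.505, 0.7868, 1.06)–(1.505, 0.7868, -0.659295)  len=1.7193

Chained into 1 loop(s):
  loop 1: 8 segments, perimeter = 10.2600
Total perimeter = 10.260


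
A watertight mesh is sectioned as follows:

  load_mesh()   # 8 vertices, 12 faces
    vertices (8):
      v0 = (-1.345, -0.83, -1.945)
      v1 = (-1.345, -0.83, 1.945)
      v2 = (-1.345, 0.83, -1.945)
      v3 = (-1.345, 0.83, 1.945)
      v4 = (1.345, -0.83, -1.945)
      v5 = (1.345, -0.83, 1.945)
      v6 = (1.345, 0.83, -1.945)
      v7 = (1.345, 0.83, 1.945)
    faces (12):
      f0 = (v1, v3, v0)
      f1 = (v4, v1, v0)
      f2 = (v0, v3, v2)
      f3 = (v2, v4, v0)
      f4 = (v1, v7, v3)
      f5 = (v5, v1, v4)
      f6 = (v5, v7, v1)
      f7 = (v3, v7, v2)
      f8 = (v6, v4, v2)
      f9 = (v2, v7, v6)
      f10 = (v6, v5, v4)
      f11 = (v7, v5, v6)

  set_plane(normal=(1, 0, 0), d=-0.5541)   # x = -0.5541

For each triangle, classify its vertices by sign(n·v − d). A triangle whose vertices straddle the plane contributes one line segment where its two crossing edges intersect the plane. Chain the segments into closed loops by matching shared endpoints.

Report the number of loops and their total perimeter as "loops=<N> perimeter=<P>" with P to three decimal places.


Straddling triangles (8 of 12):
  (v4,v1,v0) [+--] → (-0.5541, -0.83, 0.801282)–(-0.5541, -0.83, -1.945)  len=2.7463
  (v2,v4,v0) [-+-] → (-0.5541, 0.341935, -1.945)–(-0.5541, -0.83, -1.945)  len=1.1719
  (v1,v7,v3) [-+-] → (-0.5541, -0.341935, 1.945)–(-0.5541, 0.83, 1.945)  len=1.1719
  (v5,v1,v4) [+-+] → (-0.5541, -0.83, 1.945)–(-0.5541, -0.83, 0.801282)  len=1.1437
  (v5,v7,v1) [++-] → (-0.5541, -0.341935, 1.945)–(-0.5541, -0.83, 1.945)  len=0.4881
  (v3,v7,v2) [-+-] → (-0.5541, 0.83, 1.945)–(-0.5541, 0.83, -0.801282)  len=2.7463
  (v6,v4,v2) [++-] → (-0.5541, 0.341935, -1.945)–(-0.5541, 0.83, -1.945)  len=0.4881
  (v2,v7,v6) [-++] → (-0.5541, 0.83, -0.801282)–(-0.5541, 0.83, -1.945)  len=1.1437

Chained into 1 loop(s):
  loop 1: 8 segments, perimeter = 11.1000
Total perimeter = 11.100

loops=1 perimeter=11.100


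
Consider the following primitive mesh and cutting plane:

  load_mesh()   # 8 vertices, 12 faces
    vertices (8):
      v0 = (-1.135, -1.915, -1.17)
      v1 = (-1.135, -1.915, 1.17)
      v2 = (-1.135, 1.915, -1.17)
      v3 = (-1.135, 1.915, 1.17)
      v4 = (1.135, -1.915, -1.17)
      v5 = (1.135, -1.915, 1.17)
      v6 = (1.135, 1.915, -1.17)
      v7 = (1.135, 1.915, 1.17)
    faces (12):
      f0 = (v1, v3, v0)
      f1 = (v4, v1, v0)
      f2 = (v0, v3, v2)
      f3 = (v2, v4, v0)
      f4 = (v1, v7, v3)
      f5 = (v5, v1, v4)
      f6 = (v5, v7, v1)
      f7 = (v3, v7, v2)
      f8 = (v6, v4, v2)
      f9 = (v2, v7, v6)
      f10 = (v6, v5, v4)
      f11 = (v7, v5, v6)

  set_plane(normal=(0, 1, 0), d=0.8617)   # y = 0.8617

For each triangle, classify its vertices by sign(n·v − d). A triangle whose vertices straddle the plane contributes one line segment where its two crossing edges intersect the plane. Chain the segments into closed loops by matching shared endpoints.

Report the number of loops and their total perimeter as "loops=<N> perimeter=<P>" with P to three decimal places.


Straddling triangles (8 of 12):
  (v1,v3,v0) [-+-] → (-1.135, 0.8617, 1.17)–(-1.135, 0.8617, 0.526469)  len=0.6435
  (v0,v3,v2) [-++] → (-1.135, 0.8617, 0.526469)–(-1.135, 0.8617, -1.17)  len=1.6965
  (v2,v4,v0) [+--] → (-0.51072, 0.8617, -1.17)–(-1.135, 0.8617, -1.17)  len=0.6243
  (v1,v7,v3) [-++] → (0.51072, 0.8617, 1.17)–(-1.135, 0.8617, 1.17)  len=1.6457
  (v5,v7,v1) [-+-] → (1.135, 0.8617, 1.17)–(0.51072, 0.8617, 1.17)  len=0.6243
  (v6,v4,v2) [+-+] → (1.135, 0.8617, -1.17)–(-0.51072, 0.8617, -1.17)  len=1.6457
  (v6,v5,v4) [+--] → (1.135, 0.8617, -0.526469)–(1.135, 0.8617, -1.17)  len=0.6435
  (v7,v5,v6) [+-+] → (1.135, 0.8617, 1.17)–(1.135, 0.8617, -0.526469)  len=1.6965

Chained into 1 loop(s):
  loop 1: 8 segments, perimeter = 9.2200
Total perimeter = 9.220

loops=1 perimeter=9.220


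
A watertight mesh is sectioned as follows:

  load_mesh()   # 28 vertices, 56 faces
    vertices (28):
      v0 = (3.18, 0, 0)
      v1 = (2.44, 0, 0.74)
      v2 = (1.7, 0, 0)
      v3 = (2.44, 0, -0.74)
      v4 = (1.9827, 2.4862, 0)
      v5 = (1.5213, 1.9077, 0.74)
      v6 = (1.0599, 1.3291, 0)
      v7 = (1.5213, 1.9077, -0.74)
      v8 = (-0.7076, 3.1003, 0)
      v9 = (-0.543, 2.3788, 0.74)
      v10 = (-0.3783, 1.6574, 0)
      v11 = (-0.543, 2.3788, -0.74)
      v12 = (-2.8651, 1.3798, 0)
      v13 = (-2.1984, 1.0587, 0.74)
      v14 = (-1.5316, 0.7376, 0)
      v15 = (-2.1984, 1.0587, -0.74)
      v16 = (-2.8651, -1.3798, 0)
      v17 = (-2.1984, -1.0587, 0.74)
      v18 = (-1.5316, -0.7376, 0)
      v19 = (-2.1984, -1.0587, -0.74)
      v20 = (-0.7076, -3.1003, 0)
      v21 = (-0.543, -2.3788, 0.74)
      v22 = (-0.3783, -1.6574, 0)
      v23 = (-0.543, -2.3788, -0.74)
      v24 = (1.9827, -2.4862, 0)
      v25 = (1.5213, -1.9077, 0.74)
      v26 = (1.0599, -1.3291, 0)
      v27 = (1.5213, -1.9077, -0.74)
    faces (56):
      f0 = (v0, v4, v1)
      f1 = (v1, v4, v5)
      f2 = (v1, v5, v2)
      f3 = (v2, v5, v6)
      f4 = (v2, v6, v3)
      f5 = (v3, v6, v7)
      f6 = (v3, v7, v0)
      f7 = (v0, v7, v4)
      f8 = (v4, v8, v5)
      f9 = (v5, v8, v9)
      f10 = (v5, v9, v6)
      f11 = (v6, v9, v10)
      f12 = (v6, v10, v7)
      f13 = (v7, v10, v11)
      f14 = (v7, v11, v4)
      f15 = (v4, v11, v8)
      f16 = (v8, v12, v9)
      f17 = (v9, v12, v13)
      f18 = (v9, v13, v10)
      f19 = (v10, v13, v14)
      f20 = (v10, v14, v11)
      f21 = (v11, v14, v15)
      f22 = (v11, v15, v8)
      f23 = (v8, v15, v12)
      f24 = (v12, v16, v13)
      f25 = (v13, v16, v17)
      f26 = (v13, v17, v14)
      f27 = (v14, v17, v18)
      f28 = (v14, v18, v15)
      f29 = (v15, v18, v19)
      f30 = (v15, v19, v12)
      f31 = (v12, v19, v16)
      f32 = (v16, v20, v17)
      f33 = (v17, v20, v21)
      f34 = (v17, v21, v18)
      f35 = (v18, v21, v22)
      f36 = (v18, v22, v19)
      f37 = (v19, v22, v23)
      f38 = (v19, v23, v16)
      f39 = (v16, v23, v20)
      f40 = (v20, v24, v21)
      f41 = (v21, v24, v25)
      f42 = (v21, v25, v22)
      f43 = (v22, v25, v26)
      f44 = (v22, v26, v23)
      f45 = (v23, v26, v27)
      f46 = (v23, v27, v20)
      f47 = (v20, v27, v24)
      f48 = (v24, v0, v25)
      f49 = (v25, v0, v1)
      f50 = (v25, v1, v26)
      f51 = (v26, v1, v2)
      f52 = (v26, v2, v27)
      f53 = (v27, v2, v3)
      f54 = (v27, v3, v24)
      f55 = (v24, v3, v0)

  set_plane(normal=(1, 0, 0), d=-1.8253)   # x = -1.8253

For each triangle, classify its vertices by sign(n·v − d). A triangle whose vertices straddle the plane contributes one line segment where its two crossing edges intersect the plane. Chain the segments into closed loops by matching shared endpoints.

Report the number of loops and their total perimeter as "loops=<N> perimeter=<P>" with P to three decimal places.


loops=1 perimeter=10.560

Straddling triangles (18 of 56):
  (v8,v12,v9) [+-+] → (-1.8253, 2.20899, 0)–(-1.8253, 1.82714, 0.33136)  len=0.5056
  (v9,v12,v13) [+--] → (-1.8253, 1.82714, 0.33136)–(-1.8253, 1.35623, 0.74)  len=0.6235
  (v9,v13,v10) [+-+] → (-1.8253, 1.35623, 0.74)–(-1.8253, 1.18143, 0.588308)  len=0.2314
  (v10,v13,v14) [+-+] → (-1.8253, 1.18143, 0.588308)–(-1.8253, 0.879032, 0.325942)  len=0.4003
  (v11,v14,v15) [++-] → (-1.8253, 0.879032, -0.325942)–(-1.8253, 1.35623, -0.74)  len=0.6318
  (v11,v15,v8) [+-+] → (-1.8253, 1.35623, -0.74)–(-1.8253, 1.56965, -0.554801)  len=0.2826
  (v8,v15,v12) [+--] → (-1.8253, 1.56965, -0.554801)–(-1.8253, 2.20899, 0)  len=0.8465
  (v13,v17,v14) [--+] → (-1.8253, -0.0536017, 0.325942)–(-1.8253, 0.879032, 0.325942)  len=0.9326
  (v14,v17,v18) [+-+] → (-1.8253, -0.0536017, 0.325942)–(-1.8253, -0.879032, 0.325942)  len=0.8254
  (v14,v18,v15) [++-] → (-1.8253, 0.0536017, -0.325942)–(-1.8253, 0.879032, -0.325942)  len=0.8254
  (v15,v18,v19) [-+-] → (-1.8253, 0.0536017, -0.325942)–(-1.8253, -0.879032, -0.325942)  len=0.9326
  (v16,v20,v17) [-+-] → (-1.8253, -2.20899, 0)–(-1.8253, -1.56965, 0.554801)  len=0.8465
  (v17,v20,v21) [-++] → (-1.8253, -1.56965, 0.554801)–(-1.8253, -1.35623, 0.74)  len=0.2826
  (v17,v21,v18) [-++] → (-1.8253, -1.35623, 0.74)–(-1.8253, -0.879032, 0.325942)  len=0.6318
  (v18,v22,v19) [++-] → (-1.8253, -1.18143, -0.588308)–(-1.8253, -0.879032, -0.325942)  len=0.4003
  (v19,v22,v23) [-++] → (-1.8253, -1.18143, -0.588308)–(-1.8253, -1.35623, -0.74)  len=0.2314
  (v19,v23,v16) [-+-] → (-1.8253, -1.35623, -0.74)–(-1.8253, -1.82714, -0.33136)  len=0.6235
  (v16,v23,v20) [-++] → (-1.8253, -1.82714, -0.33136)–(-1.8253, -2.20899, 0)  len=0.5056

Chained into 1 loop(s):
  loop 1: 18 segments, perimeter = 10.5596
Total perimeter = 10.560


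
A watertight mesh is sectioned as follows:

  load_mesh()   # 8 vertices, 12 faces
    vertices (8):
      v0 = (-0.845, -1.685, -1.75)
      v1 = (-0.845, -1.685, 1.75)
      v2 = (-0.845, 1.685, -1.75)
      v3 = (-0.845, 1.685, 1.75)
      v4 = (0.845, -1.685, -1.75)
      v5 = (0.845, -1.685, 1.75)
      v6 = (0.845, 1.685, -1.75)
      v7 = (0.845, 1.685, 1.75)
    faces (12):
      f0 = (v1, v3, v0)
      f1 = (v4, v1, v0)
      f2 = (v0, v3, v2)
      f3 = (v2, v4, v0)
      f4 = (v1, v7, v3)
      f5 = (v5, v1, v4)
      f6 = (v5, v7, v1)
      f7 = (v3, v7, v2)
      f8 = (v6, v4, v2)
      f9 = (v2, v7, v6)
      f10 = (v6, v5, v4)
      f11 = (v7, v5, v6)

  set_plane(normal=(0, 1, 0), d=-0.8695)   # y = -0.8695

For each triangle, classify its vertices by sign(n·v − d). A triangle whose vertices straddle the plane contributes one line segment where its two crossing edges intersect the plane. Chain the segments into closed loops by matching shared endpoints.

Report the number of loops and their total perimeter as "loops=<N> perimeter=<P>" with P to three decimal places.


Straddling triangles (8 of 12):
  (v1,v3,v0) [-+-] → (-0.845, -0.8695, 1.75)–(-0.845, -0.8695, -0.903042)  len=2.6530
  (v0,v3,v2) [-++] → (-0.845, -0.8695, -0.903042)–(-0.845, -0.8695, -1.75)  len=0.8470
  (v2,v4,v0) [+--] → (0.43604, -0.8695, -1.75)–(-0.845, -0.8695, -1.75)  len=1.2810
  (v1,v7,v3) [-++] → (-0.43604, -0.8695, 1.75)–(-0.845, -0.8695, 1.75)  len=0.4090
  (v5,v7,v1) [-+-] → (0.845, -0.8695, 1.75)–(-0.43604, -0.8695, 1.75)  len=1.2810
  (v6,v4,v2) [+-+] → (0.845, -0.8695, -1.75)–(0.43604, -0.8695, -1.75)  len=0.4090
  (v6,v5,v4) [+--] → (0.845, -0.8695, 0.903042)–(0.845, -0.8695, -1.75)  len=2.6530
  (v7,v5,v6) [+-+] → (0.845, -0.8695, 1.75)–(0.845, -0.8695, 0.903042)  len=0.8470

Chained into 1 loop(s):
  loop 1: 8 segments, perimeter = 10.3800
Total perimeter = 10.380

loops=1 perimeter=10.380


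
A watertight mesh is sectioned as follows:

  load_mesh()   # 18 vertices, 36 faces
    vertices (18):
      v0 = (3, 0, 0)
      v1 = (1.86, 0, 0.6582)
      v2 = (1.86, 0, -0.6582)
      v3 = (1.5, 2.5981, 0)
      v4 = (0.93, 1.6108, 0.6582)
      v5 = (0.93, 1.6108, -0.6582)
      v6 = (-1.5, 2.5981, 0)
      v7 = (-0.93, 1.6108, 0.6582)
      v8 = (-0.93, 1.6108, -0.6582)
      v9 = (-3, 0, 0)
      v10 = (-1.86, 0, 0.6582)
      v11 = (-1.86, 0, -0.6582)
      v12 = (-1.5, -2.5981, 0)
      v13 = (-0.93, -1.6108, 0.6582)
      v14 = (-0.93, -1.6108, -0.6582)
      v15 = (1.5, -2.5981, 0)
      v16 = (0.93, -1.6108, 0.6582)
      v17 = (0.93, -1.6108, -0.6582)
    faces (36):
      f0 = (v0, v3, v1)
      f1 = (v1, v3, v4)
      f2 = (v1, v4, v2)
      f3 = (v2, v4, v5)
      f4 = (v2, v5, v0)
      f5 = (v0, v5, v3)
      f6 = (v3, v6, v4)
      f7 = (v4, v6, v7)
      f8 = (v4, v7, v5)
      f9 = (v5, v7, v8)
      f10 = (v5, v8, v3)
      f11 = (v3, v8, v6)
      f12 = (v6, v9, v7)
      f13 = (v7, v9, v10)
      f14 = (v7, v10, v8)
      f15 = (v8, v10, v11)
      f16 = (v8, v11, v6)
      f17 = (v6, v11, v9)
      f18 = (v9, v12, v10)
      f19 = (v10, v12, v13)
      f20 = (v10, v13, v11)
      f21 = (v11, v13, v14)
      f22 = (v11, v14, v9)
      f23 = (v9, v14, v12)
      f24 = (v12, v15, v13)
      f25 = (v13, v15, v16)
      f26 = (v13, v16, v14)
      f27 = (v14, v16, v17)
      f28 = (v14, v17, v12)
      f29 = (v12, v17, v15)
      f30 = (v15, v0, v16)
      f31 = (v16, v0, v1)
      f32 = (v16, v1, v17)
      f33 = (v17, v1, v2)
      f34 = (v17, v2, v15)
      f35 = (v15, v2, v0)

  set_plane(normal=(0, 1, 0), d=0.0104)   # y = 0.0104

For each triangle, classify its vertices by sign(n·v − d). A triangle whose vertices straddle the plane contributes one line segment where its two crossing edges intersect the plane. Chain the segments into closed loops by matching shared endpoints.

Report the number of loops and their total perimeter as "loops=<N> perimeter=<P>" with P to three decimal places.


Straddling triangles (12 of 36):
  (v0,v3,v1) [-+-] → (2.994, 0.0104, 0)–(1.85856, 0.0104, 0.655565)  len=1.3111
  (v1,v3,v4) [-++] → (1.85856, 0.0104, 0.655565)–(1.854, 0.0104, 0.6582)  len=0.0053
  (v1,v4,v2) [-+-] → (1.854, 0.0104, 0.6582)–(1.854, 0.0104, -0.649701)  len=1.3079
  (v2,v4,v5) [-++] → (1.854, 0.0104, -0.649701)–(1.854, 0.0104, -0.6582)  len=0.0085
  (v2,v5,v0) [-+-] → (1.854, 0.0104, -0.6582)–(2.98664, 0.0104, -0.00424962)  len=1.3079
  (v0,v5,v3) [-++] → (2.98664, 0.0104, -0.00424962)–(2.994, 0.0104, 0)  len=0.0085
  (v6,v9,v7) [+-+] → (-2.994, 0.0104, 0)–(-2.98664, 0.0104, 0.00424962)  len=0.0085
  (v7,v9,v10) [+--] → (-2.98664, 0.0104, 0.00424962)–(-1.854, 0.0104, 0.6582)  len=1.3079
  (v7,v10,v8) [+-+] → (-1.854, 0.0104, 0.6582)–(-1.854, 0.0104, 0.649701)  len=0.0085
  (v8,v10,v11) [+--] → (-1.854, 0.0104, 0.649701)–(-1.854, 0.0104, -0.6582)  len=1.3079
  (v8,v11,v6) [+-+] → (-1.854, 0.0104, -0.6582)–(-1.85856, 0.0104, -0.655565)  len=0.0053
  (v6,v11,v9) [+--] → (-1.85856, 0.0104, -0.655565)–(-2.994, 0.0104, 0)  len=1.3111

Chained into 2 loop(s):
  loop 1: 6 segments, perimeter = 3.9491
  loop 2: 6 segments, perimeter = 3.9491
Total perimeter = 7.898

loops=2 perimeter=7.898


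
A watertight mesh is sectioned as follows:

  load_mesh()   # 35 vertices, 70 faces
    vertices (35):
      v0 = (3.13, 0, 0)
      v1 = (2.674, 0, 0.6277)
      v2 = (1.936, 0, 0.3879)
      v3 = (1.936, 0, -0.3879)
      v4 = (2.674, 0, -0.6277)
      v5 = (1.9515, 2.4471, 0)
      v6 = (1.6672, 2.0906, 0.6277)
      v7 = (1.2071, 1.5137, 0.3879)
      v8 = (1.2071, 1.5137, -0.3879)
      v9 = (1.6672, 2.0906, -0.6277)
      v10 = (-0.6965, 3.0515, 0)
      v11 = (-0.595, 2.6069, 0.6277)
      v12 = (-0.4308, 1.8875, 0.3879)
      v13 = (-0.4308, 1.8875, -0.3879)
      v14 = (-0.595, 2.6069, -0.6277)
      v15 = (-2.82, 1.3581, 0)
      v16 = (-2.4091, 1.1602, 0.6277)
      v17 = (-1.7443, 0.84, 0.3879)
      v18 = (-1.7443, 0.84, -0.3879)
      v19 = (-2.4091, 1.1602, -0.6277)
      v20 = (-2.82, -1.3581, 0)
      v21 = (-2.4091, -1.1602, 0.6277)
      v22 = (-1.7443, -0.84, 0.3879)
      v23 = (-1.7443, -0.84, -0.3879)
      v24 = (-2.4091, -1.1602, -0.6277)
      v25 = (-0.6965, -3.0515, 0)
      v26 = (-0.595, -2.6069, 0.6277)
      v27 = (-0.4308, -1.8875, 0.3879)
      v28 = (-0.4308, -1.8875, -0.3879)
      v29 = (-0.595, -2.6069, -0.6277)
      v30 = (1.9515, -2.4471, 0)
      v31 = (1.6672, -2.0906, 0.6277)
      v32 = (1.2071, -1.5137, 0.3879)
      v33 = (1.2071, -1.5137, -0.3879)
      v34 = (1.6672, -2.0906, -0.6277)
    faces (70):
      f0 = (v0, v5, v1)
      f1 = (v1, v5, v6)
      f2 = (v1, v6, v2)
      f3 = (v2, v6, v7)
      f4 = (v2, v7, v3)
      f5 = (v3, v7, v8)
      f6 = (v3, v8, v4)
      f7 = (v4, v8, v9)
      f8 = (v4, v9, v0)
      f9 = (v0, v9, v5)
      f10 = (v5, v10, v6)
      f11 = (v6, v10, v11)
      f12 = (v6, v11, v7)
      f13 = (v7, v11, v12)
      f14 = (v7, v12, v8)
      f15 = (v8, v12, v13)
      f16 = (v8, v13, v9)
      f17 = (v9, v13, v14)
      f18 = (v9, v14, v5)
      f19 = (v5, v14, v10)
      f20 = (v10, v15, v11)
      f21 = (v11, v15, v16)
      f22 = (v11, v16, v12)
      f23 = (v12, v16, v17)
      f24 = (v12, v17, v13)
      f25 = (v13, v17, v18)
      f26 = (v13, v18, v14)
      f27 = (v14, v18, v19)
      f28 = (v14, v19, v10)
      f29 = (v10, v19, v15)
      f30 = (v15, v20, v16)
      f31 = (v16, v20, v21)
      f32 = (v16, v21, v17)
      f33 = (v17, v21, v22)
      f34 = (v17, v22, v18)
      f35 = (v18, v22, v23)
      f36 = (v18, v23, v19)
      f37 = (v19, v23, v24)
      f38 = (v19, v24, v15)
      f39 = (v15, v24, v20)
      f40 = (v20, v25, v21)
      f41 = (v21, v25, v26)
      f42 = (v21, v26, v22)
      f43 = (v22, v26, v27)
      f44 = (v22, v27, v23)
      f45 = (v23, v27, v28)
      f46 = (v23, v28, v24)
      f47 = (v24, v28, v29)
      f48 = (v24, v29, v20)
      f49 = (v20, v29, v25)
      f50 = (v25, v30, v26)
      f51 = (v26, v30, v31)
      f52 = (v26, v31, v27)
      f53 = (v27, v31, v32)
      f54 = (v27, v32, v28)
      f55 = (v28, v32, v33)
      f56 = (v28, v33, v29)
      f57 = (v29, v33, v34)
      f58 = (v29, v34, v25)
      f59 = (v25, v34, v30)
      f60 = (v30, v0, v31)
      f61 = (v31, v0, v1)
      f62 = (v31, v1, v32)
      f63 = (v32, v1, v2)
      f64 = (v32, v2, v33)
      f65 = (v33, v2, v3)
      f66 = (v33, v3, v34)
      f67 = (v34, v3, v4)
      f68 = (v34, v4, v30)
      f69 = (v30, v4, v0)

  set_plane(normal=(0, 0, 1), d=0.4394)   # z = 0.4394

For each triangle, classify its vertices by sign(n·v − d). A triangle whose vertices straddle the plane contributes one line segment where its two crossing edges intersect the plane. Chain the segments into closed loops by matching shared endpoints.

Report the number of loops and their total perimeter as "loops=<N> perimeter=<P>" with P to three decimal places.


Straddling triangles (28 of 70):
  (v0,v5,v1) [--+] → (2.45726, 0.734091, 0.4394)–(2.81079, 0, 0.4394)  len=0.8148
  (v1,v5,v6) [+-+] → (2.45726, 0.734091, 0.4394)–(1.75249, 2.19754, 0.4394)  len=1.6243
  (v1,v6,v2) [++-] → (1.87827, 0.448982, 0.4394)–(2.09449, 0, 0.4394)  len=0.4983
  (v2,v6,v7) [-+-] → (1.87827, 0.448982, 0.4394)–(1.30591, 1.6376, 0.4394)  len=1.3192
  (v5,v10,v6) [--+] → (0.958128, 2.37885, 0.4394)–(1.75249, 2.19754, 0.4394)  len=0.8148
  (v6,v10,v11) [+-+] → (0.958128, 2.37885, 0.4394)–(-0.625448, 2.74027, 0.4394)  len=1.6243
  (v6,v11,v7) [++-] → (0.820077, 1.74848, 0.4394)–(1.30591, 1.6376, 0.4394)  len=0.4983
  (v7,v11,v12) [-+-] → (0.820077, 1.74848, 0.4394)–(-0.466064, 2.042, 0.4394)  len=1.3192
  (v10,v15,v11) [--+] → (-1.26246, 2.23228, 0.4394)–(-0.625448, 2.74027, 0.4394)  len=0.8148
  (v11,v15,v16) [+-+] → (-1.26246, 2.23228, 0.4394)–(-2.53236, 1.21957, 0.4394)  len=1.6243
  (v11,v16,v12) [++-] → (-0.855664, 1.7313, 0.4394)–(-0.466064, 2.042, 0.4394)  len=0.4983
  (v12,v16,v17) [-+-] → (-0.855664, 1.7313, 0.4394)–(-1.88707, 0.908767, 0.4394)  len=1.3192
  (v15,v20,v16) [--+] → (-2.53236, 0.40475, 0.4394)–(-2.53236, 1.21957, 0.4394)  len=0.8148
  (v16,v20,v21) [+-+] → (-2.53236, 0.40475, 0.4394)–(-2.53236, -1.21957, 0.4394)  len=1.6243
  (v16,v21,v17) [++-] → (-1.88707, 0.410432, 0.4394)–(-1.88707, 0.908767, 0.4394)  len=0.4983
  (v17,v21,v22) [-+-] → (-1.88707, 0.410432, 0.4394)–(-1.88707, -0.908767, 0.4394)  len=1.3192
  (v20,v25,v21) [--+] → (-1.89535, -1.72756, 0.4394)–(-2.53236, -1.21957, 0.4394)  len=0.8148
  (v21,v25,v26) [+-+] → (-1.89535, -1.72756, 0.4394)–(-0.625448, -2.74027, 0.4394)  len=1.6243
  (v21,v26,v22) [++-] → (-1.49747, -1.21946, 0.4394)–(-1.88707, -0.908767, 0.4394)  len=0.4983
  (v22,v26,v27) [-+-] → (-1.49747, -1.21946, 0.4394)–(-0.466064, -2.042, 0.4394)  len=1.3192
  (v25,v30,v26) [--+] → (0.168909, -2.55896, 0.4394)–(-0.625448, -2.74027, 0.4394)  len=0.8148
  (v26,v30,v31) [+-+] → (0.168909, -2.55896, 0.4394)–(1.75249, -2.19754, 0.4394)  len=1.6243
  (v26,v31,v27) [++-] → (0.0197713, -1.93112, 0.4394)–(-0.466064, -2.042, 0.4394)  len=0.4983
  (v27,v31,v32) [-+-] → (0.0197713, -1.93112, 0.4394)–(1.30591, -1.6376, 0.4394)  len=1.3192
  (v30,v0,v31) [--+] → (2.10602, -1.46345, 0.4394)–(1.75249, -2.19754, 0.4394)  len=0.8148
  (v31,v0,v1) [+-+] → (2.10602, -1.46345, 0.4394)–(2.81079, 0, 0.4394)  len=1.6243
  (v31,v1,v32) [++-] → (1.52213, -1.18861, 0.4394)–(1.30591, -1.6376, 0.4394)  len=0.4983
  (v32,v1,v2) [-+-] → (1.52213, -1.18861, 0.4394)–(2.09449, 0, 0.4394)  len=1.3192

Chained into 2 loop(s):
  loop 1: 14 segments, perimeter = 17.0736
  loop 2: 14 segments, perimeter = 12.7229
Total perimeter = 29.796

loops=2 perimeter=29.796


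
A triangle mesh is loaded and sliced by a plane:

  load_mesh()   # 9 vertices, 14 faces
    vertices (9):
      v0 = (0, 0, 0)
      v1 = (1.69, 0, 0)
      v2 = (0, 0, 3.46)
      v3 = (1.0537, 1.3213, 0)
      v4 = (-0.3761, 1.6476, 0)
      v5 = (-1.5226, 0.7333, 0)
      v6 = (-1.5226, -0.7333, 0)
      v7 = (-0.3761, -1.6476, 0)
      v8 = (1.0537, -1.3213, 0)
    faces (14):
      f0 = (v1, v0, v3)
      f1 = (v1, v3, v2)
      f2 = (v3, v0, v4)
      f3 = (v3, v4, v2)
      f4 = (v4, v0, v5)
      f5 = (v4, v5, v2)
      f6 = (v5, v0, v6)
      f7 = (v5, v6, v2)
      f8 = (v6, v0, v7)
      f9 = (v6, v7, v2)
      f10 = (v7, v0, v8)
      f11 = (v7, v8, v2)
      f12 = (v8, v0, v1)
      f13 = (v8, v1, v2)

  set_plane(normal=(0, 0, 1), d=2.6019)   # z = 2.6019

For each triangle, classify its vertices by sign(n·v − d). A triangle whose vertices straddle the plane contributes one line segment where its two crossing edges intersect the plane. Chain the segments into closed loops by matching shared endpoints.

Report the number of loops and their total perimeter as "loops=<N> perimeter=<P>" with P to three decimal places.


Straddling triangles (7 of 14):
  (v1,v3,v2) [--+] → (0.261324, 0.32769, 2.6019)–(0.41913, 0, 2.6019)  len=0.3637
  (v3,v4,v2) [--+] → (-0.093275, 0.408614, 2.6019)–(0.261324, 0.32769, 2.6019)  len=0.3637
  (v4,v5,v2) [--+] → (-0.377614, 0.181863, 2.6019)–(-0.093275, 0.408614, 2.6019)  len=0.3637
  (v5,v6,v2) [--+] → (-0.377614, -0.181863, 2.6019)–(-0.377614, 0.181863, 2.6019)  len=0.3637
  (v6,v7,v2) [--+] → (-0.093275, -0.408614, 2.6019)–(-0.377614, -0.181863, 2.6019)  len=0.3637
  (v7,v8,v2) [--+] → (0.261324, -0.32769, 2.6019)–(-0.093275, -0.408614, 2.6019)  len=0.3637
  (v8,v1,v2) [--+] → (0.41913, 0, 2.6019)–(0.261324, -0.32769, 2.6019)  len=0.3637

Chained into 1 loop(s):
  loop 1: 7 segments, perimeter = 2.5459
Total perimeter = 2.546

loops=1 perimeter=2.546


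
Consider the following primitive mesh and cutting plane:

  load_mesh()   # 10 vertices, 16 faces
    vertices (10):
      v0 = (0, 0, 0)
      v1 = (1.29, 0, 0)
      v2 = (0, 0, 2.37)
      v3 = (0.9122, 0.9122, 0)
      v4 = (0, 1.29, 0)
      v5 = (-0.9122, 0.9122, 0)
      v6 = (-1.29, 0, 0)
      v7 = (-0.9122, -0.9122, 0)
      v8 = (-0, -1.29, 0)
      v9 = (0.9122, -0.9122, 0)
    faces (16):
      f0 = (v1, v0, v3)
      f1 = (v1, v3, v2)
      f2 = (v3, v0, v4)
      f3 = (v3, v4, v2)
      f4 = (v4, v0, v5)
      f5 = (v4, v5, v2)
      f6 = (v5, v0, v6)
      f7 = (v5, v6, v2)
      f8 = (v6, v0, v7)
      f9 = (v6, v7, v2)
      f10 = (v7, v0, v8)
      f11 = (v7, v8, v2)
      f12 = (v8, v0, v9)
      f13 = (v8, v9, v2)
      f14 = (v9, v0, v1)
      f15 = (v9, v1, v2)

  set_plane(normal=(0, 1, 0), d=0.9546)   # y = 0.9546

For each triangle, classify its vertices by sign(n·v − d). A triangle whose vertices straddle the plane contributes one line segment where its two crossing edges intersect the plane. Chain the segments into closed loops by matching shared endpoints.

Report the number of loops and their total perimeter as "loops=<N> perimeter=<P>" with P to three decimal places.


loops=1 perimeter=3.655

Straddling triangles (4 of 16):
  (v3,v0,v4) [--+] → (0, 0.9546, 0)–(0.809825, 0.9546, 0)  len=0.8098
  (v3,v4,v2) [-+-] → (0.809825, 0.9546, 0)–(0, 0.9546, 0.6162)  len=1.0176
  (v4,v0,v5) [+--] → (0, 0.9546, 0)–(-0.809825, 0.9546, 0)  len=0.8098
  (v4,v5,v2) [+--] → (-0.809825, 0.9546, 0)–(0, 0.9546, 0.6162)  len=1.0176

Chained into 1 loop(s):
  loop 1: 4 segments, perimeter = 3.6549
Total perimeter = 3.655


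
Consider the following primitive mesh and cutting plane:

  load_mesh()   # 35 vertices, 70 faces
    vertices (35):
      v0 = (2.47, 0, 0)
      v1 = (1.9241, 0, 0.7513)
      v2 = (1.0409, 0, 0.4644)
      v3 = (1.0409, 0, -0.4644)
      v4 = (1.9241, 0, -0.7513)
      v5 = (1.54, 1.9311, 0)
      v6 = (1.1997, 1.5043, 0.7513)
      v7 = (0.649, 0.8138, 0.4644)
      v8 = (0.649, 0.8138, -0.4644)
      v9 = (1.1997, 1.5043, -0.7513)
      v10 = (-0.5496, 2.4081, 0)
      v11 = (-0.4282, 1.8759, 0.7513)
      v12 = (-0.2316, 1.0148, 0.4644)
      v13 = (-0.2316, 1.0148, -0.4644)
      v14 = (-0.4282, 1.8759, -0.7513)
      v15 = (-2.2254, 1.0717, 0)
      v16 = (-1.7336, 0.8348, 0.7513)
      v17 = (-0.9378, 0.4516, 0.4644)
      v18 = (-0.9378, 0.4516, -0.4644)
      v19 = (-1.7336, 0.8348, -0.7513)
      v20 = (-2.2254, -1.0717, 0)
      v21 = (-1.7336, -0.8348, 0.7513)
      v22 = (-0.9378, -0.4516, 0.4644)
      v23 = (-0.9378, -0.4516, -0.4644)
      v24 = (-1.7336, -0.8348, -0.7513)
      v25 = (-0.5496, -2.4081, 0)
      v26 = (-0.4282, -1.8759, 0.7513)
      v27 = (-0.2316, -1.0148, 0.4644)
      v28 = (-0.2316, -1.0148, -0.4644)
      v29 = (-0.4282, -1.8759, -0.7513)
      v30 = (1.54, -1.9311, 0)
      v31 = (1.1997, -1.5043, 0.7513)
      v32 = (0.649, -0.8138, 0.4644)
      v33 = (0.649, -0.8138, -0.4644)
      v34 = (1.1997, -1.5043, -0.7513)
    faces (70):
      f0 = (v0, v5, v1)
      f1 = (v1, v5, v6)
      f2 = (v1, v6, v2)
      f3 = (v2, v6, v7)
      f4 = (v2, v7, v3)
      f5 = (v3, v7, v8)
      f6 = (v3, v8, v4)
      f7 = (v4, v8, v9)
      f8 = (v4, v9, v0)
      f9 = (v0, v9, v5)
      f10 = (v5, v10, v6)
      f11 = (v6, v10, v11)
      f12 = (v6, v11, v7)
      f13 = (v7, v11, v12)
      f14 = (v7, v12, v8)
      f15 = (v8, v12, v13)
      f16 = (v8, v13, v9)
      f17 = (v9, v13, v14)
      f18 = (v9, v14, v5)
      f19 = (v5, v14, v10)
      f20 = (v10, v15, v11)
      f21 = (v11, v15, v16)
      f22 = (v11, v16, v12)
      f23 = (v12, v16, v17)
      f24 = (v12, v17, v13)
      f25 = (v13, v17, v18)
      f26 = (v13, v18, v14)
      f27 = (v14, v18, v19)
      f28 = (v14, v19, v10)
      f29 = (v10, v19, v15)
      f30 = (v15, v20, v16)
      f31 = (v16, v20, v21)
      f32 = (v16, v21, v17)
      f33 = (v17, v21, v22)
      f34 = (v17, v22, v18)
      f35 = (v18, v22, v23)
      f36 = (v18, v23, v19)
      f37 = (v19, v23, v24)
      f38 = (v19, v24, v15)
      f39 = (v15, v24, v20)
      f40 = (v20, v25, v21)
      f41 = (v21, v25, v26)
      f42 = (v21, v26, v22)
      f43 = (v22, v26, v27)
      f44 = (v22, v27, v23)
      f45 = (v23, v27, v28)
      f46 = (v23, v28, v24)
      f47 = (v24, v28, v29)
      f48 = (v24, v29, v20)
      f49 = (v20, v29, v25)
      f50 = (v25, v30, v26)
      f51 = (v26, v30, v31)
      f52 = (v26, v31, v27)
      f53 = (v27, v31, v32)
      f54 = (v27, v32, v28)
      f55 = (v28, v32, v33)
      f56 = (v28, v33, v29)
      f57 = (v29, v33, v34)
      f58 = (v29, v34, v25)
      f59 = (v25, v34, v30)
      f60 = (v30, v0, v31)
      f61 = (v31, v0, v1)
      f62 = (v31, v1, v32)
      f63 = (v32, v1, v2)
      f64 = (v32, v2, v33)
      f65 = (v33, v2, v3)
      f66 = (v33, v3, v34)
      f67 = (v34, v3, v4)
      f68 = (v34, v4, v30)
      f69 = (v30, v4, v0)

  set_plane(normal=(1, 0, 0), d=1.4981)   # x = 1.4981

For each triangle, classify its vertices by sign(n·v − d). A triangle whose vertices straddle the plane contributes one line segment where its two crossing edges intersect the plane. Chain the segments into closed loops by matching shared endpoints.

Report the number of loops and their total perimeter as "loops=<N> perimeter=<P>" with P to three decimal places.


Straddling triangles (18 of 70):
  (v1,v5,v6) [++-] → (1.4981, 1.87855, 0.0925051)–(1.4981, 0.884638, 0.7513)  len=1.1924
  (v1,v6,v2) [+--] → (1.4981, 0.884638, 0.7513)–(1.4981, 0, 0.612918)  len=0.8954
  (v3,v8,v4) [--+] → (1.4981, 0.271884, -0.655449)–(1.4981, 0, -0.612918)  len=0.2752
  (v4,v8,v9) [+--] → (1.4981, 0.271884, -0.655449)–(1.4981, 0.884638, -0.7513)  len=0.6202
  (v4,v9,v0) [+-+] → (1.4981, 0.884638, -0.7513)–(1.4981, 1.15093, -0.574816)  len=0.3195
  (v0,v9,v5) [+-+] → (1.4981, 1.15093, -0.574816)–(1.4981, 1.87855, -0.0925051)  len=0.8730
  (v5,v10,v6) [+--] → (1.4981, 1.94066, 0)–(1.4981, 1.87855, 0.0925051)  len=0.1114
  (v9,v14,v5) [--+] → (1.4981, 1.92992, -0.015994)–(1.4981, 1.87855, -0.0925051)  len=0.0922
  (v5,v14,v10) [+--] → (1.4981, 1.92992, -0.015994)–(1.4981, 1.94066, 0)  len=0.0193
  (v25,v30,v26) [-+-] → (1.4981, -1.94066, 0)–(1.4981, -1.92992, 0.015994)  len=0.0193
  (v26,v30,v31) [-+-] → (1.4981, -1.92992, 0.015994)–(1.4981, -1.87855, 0.0925051)  len=0.0922
  (v25,v34,v30) [--+] → (1.4981, -1.87855, -0.0925051)–(1.4981, -1.94066, 0)  len=0.1114
  (v30,v0,v31) [++-] → (1.4981, -1.15093, 0.574816)–(1.4981, -1.87855, 0.0925051)  len=0.8730
  (v31,v0,v1) [-++] → (1.4981, -1.15093, 0.574816)–(1.4981, -0.884638, 0.7513)  len=0.3195
  (v31,v1,v32) [-+-] → (1.4981, -0.884638, 0.7513)–(1.4981, -0.271884, 0.655449)  len=0.6202
  (v32,v1,v2) [-+-] → (1.4981, -0.271884, 0.655449)–(1.4981, 0, 0.612918)  len=0.2752
  (v34,v3,v4) [--+] → (1.4981, 0, -0.612918)–(1.4981, -0.884638, -0.7513)  len=0.8954
  (v34,v4,v30) [-++] → (1.4981, -0.884638, -0.7513)–(1.4981, -1.87855, -0.0925051)  len=1.1924

Chained into 1 loop(s):
  loop 1: 18 segments, perimeter = 8.7970
Total perimeter = 8.797

loops=1 perimeter=8.797


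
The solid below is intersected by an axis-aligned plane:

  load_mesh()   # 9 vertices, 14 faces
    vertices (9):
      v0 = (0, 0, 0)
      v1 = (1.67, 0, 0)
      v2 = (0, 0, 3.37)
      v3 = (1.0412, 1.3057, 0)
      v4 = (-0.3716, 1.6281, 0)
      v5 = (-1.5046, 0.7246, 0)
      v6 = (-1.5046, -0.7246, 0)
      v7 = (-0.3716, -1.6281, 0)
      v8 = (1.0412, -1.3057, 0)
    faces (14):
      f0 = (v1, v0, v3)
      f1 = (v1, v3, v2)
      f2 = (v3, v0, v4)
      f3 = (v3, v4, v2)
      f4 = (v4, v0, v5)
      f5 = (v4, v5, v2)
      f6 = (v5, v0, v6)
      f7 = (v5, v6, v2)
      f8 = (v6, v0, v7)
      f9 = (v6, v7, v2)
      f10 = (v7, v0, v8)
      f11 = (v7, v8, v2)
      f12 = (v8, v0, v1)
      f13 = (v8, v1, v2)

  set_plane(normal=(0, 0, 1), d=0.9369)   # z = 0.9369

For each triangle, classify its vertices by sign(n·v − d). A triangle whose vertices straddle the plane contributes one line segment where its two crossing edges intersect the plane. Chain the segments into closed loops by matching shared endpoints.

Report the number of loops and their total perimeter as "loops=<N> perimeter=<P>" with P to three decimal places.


loops=1 perimeter=7.324

Straddling triangles (7 of 14):
  (v1,v3,v2) [--+] → (0.751734, 0.9427, 0.9369)–(1.20572, 0, 0.9369)  len=1.0463
  (v3,v4,v2) [--+] → (-0.268291, 1.17547, 0.9369)–(0.751734, 0.9427, 0.9369)  len=1.0462
  (v4,v5,v2) [--+] → (-1.0863, 0.523153, 0.9369)–(-0.268291, 1.17547, 0.9369)  len=1.0463
  (v5,v6,v2) [--+] → (-1.0863, -0.523153, 0.9369)–(-1.0863, 0.523153, 0.9369)  len=1.0463
  (v6,v7,v2) [--+] → (-0.268291, -1.17547, 0.9369)–(-1.0863, -0.523153, 0.9369)  len=1.0463
  (v7,v8,v2) [--+] → (0.751734, -0.9427, 0.9369)–(-0.268291, -1.17547, 0.9369)  len=1.0462
  (v8,v1,v2) [--+] → (1.20572, 0, 0.9369)–(0.751734, -0.9427, 0.9369)  len=1.0463

Chained into 1 loop(s):
  loop 1: 7 segments, perimeter = 7.3240
Total perimeter = 7.324
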